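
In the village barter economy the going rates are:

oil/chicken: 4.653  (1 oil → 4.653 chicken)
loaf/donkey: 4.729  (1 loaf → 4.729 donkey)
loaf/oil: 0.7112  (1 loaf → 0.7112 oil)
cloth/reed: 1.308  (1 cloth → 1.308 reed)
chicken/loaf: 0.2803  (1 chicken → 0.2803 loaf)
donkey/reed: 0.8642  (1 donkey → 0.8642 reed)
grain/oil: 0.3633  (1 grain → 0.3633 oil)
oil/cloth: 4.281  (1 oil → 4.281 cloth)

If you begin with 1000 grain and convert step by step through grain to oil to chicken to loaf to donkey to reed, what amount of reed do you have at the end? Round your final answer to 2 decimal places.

1936.44

1000 grain × 0.3633 = 363.3 oil
363.3 oil × 4.653 = 1690.4349 chicken
1690.4349 chicken × 0.2803 = 473.82890247 loaf
473.82890247 loaf × 4.729 = 2240.73687978063 donkey
2240.73687978063 donkey × 0.8642 = 1936.444811506420446 reed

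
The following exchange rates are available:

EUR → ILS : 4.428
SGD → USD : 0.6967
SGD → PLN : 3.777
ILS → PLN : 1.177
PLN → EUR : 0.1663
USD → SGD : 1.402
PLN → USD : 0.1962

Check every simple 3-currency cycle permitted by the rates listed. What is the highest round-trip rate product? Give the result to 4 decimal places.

USD→SGD→PLN→USD: 1.402 × 3.777 × 0.1962 = 1.03895
PLN→EUR→ILS→PLN: 0.1663 × 4.428 × 1.177 = 0.86672
Maximum is USD→SGD→PLN→USD at 1.0389; arbitrage exists.

1.0389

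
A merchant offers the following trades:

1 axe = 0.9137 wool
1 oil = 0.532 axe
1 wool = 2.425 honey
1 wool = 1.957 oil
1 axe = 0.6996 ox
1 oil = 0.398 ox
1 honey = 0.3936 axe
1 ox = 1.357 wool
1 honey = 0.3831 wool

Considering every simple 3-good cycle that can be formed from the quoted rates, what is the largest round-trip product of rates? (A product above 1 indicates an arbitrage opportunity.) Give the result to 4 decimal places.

oil→ox→wool→oil: 0.398 × 1.357 × 1.957 = 1.05695
axe→wool→oil→axe: 0.9137 × 1.957 × 0.532 = 0.95127
honey→axe→wool→honey: 0.3936 × 0.9137 × 2.425 = 0.87211
Maximum is oil→ox→wool→oil at 1.0569; arbitrage exists.

1.0569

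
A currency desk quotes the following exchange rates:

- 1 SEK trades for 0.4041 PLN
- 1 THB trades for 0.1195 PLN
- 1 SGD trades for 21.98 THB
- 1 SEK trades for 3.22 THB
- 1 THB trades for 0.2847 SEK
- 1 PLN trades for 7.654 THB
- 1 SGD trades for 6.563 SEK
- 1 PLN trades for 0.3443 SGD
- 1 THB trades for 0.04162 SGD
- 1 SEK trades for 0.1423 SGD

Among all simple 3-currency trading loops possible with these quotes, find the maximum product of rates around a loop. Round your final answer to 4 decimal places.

SGD→SEK→PLN→SGD: 6.563 × 0.4041 × 0.3443 = 0.91312
SGD→THB→PLN→SGD: 21.98 × 0.1195 × 0.3443 = 0.90434
SGD→THB→SEK→SGD: 21.98 × 0.2847 × 0.1423 = 0.89047
SEK→PLN→THB→SEK: 0.4041 × 7.654 × 0.2847 = 0.88057
SGD→SEK→THB→SGD: 6.563 × 3.22 × 0.04162 = 0.87955
Maximum is SGD→SEK→PLN→SGD at 0.9131; no arbitrage — every cycle loses value.

0.9131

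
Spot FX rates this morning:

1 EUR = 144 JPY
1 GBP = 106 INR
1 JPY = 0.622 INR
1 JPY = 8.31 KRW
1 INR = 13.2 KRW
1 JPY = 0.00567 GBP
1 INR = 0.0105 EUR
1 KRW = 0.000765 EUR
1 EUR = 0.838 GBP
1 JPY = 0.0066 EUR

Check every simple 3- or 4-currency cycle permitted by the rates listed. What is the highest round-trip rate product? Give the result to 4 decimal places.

0.9405

JPY→INR→EUR→JPY: 0.622 × 0.0105 × 144 = 0.94046
EUR→GBP→INR→EUR: 0.838 × 106 × 0.0105 = 0.93269
JPY→KRW→EUR→JPY: 8.31 × 0.000765 × 144 = 0.91543
JPY→GBP→INR→EUR→JPY: 0.00567 × 106 × 0.0105 × 144 = 0.90874
JPY→INR→KRW→EUR→JPY: 0.622 × 13.2 × 0.000765 × 144 = 0.90446
KRW→EUR→GBP→INR→KRW: 0.000765 × 0.838 × 106 × 13.2 = 0.89699
Maximum is JPY→INR→EUR→JPY at 0.9405; no arbitrage — every cycle loses value.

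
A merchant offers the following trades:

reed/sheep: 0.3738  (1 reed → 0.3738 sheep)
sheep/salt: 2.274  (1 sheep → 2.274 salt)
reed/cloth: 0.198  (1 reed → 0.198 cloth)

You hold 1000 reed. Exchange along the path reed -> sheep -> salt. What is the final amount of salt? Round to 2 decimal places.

850.02

1000 reed × 0.3738 = 373.8 sheep
373.8 sheep × 2.274 = 850.0212 salt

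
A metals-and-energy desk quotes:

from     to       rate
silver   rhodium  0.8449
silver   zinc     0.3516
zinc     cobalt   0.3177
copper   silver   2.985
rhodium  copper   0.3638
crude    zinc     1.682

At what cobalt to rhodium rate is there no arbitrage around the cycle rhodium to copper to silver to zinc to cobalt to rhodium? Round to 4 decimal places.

8.2438

Known legs of the cycle: 0.3638 × 2.985 × 0.3516 × 0.3177 = 0.12130343843076
For no arbitrage the full-cycle product must be 1, so the missing rate is 1 / 0.12130343843076 ≈ 8.243789.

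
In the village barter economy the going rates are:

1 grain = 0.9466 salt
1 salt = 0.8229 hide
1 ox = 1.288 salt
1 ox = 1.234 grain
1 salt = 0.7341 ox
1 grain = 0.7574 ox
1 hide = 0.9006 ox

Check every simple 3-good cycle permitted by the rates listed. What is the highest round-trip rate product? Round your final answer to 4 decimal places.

hide→ox→salt→hide: 0.9006 × 1.288 × 0.8229 = 0.95454
salt→ox→grain→salt: 0.7341 × 1.234 × 0.9466 = 0.85751
Maximum is hide→ox→salt→hide at 0.9545; no arbitrage — every cycle loses value.

0.9545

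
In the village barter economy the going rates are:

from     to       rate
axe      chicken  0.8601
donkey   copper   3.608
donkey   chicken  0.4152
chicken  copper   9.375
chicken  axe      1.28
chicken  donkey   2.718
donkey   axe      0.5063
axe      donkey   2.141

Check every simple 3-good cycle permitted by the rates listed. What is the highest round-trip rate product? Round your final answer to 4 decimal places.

1.1836

chicken→donkey→axe→chicken: 2.718 × 0.5063 × 0.8601 = 1.18360
chicken→axe→donkey→chicken: 1.28 × 2.141 × 0.4152 = 1.13785
Maximum is chicken→donkey→axe→chicken at 1.1836; arbitrage exists.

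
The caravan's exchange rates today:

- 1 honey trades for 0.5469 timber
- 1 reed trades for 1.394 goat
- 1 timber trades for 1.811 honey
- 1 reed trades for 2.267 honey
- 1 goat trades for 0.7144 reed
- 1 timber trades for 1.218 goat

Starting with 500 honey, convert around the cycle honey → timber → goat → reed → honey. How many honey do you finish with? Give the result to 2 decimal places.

500 honey × 0.5469 = 273.45 timber
273.45 timber × 1.218 = 333.0621 goat
333.0621 goat × 0.7144 = 237.93956424 reed
237.93956424 reed × 2.267 = 539.40899213208 honey

539.41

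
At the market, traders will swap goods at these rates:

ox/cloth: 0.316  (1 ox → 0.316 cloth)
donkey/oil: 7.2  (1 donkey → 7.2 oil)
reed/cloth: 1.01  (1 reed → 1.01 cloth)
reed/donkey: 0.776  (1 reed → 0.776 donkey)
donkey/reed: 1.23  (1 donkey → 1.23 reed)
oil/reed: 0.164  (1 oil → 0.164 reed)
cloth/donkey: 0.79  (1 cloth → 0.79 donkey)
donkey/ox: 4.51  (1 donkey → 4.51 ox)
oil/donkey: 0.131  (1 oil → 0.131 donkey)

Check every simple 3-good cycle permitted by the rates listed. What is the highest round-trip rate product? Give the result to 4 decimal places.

1.1259

ox→cloth→donkey→ox: 0.316 × 0.79 × 4.51 = 1.12588
reed→cloth→donkey→reed: 1.01 × 0.79 × 1.23 = 0.98142
reed→donkey→oil→reed: 0.776 × 7.2 × 0.164 = 0.91630
Maximum is ox→cloth→donkey→ox at 1.1259; arbitrage exists.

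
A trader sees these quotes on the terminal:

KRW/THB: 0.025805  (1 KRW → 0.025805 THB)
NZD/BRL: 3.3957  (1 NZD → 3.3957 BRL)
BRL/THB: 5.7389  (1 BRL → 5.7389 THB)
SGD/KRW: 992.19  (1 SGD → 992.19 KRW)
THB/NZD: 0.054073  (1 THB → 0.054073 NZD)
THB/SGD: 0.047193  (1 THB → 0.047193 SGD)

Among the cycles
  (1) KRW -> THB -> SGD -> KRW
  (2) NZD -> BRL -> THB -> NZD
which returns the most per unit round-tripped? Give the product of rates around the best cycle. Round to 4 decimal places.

(1) 0.025805 × 0.047193 × 992.19 = 1.20830
(2) 3.3957 × 5.7389 × 0.054073 = 1.05375
Highest is cycle (1) at 1.2083 (>1, arbitrage).

1.2083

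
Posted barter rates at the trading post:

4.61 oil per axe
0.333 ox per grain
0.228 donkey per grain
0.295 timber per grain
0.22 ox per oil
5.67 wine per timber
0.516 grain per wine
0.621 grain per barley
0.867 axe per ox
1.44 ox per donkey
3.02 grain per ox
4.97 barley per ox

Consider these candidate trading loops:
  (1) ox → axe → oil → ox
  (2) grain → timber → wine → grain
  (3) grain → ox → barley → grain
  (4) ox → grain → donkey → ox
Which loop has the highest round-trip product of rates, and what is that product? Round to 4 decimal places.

1.0278

(1) 0.867 × 4.61 × 0.22 = 0.87931
(2) 0.295 × 5.67 × 0.516 = 0.86309
(3) 0.333 × 4.97 × 0.621 = 1.02776
(4) 3.02 × 0.228 × 1.44 = 0.99153
Highest is cycle (3) at 1.0278 (>1, arbitrage).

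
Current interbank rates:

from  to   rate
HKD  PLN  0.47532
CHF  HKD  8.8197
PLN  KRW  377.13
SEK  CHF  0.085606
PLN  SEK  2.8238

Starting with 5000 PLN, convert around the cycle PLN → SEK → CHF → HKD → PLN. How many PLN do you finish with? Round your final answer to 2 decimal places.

5066.97

5000 PLN × 2.8238 = 14119 SEK
14119 SEK × 0.085606 = 1208.671114 CHF
1208.671114 CHF × 8.8197 = 10660.1166241458 HKD
10660.1166241458 HKD × 0.47532 = 5066.966633788981656 PLN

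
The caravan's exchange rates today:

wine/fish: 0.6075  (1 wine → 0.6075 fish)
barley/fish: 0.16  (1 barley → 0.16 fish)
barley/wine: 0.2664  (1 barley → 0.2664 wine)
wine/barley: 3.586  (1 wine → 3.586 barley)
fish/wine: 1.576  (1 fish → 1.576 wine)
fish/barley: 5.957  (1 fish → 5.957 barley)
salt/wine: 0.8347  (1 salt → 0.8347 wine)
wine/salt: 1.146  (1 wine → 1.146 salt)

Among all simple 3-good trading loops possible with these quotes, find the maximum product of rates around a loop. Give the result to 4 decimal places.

fish→barley→wine→fish: 5.957 × 0.2664 × 0.6075 = 0.96407
fish→wine→barley→fish: 1.576 × 3.586 × 0.16 = 0.90425
Maximum is fish→barley→wine→fish at 0.9641; no arbitrage — every cycle loses value.

0.9641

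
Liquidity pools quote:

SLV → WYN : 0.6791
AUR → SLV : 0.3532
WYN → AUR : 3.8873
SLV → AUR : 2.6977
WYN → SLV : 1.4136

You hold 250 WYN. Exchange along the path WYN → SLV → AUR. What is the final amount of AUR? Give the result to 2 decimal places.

250 WYN × 1.4136 = 353.4 SLV
353.4 SLV × 2.6977 = 953.36718 AUR

953.37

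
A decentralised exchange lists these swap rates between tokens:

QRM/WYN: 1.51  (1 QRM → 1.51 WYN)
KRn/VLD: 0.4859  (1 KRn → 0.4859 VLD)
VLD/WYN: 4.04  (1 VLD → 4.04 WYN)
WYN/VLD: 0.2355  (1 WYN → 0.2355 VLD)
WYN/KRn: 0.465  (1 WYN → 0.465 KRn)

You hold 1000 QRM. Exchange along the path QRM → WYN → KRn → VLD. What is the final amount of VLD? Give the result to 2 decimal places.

341.17

1000 QRM × 1.51 = 1510 WYN
1510 WYN × 0.465 = 702.15 KRn
702.15 KRn × 0.4859 = 341.174685 VLD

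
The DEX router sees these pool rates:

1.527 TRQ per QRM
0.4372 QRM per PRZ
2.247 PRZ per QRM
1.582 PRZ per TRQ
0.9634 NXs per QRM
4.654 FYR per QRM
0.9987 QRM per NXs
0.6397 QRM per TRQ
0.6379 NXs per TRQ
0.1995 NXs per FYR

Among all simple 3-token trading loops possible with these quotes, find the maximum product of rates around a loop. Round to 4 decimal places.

1.0562

QRM→TRQ→PRZ→QRM: 1.527 × 1.582 × 0.4372 = 1.05615
QRM→TRQ→NXs→QRM: 1.527 × 0.6379 × 0.9987 = 0.97281
QRM→FYR→NXs→QRM: 4.654 × 0.1995 × 0.9987 = 0.92727
Maximum is QRM→TRQ→PRZ→QRM at 1.0562; arbitrage exists.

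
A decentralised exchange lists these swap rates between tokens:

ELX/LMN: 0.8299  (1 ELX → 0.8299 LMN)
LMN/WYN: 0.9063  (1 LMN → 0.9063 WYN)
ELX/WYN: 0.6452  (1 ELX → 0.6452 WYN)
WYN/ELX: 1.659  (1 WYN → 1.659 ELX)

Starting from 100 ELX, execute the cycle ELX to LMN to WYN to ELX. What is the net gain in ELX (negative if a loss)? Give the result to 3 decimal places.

100 ELX × 0.8299 = 82.99 LMN
82.99 LMN × 0.9063 = 75.213837 WYN
75.213837 WYN × 1.659 = 124.779755583 ELX
Net change: 124.779755583 − 100 = 24.779755583 ELX

24.780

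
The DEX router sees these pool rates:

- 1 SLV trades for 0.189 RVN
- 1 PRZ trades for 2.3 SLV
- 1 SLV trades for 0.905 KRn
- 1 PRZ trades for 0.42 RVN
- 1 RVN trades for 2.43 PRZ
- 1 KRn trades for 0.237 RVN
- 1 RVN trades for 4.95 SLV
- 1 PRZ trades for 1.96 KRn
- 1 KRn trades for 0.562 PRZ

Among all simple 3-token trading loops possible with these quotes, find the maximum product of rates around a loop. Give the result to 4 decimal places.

PRZ→SLV→KRn→PRZ: 2.3 × 0.905 × 0.562 = 1.16980
PRZ→KRn→RVN→PRZ: 1.96 × 0.237 × 2.43 = 1.12878
RVN→SLV→KRn→RVN: 4.95 × 0.905 × 0.237 = 1.06170
PRZ→SLV→RVN→PRZ: 2.3 × 0.189 × 2.43 = 1.05632
Maximum is PRZ→SLV→KRn→PRZ at 1.1698; arbitrage exists.

1.1698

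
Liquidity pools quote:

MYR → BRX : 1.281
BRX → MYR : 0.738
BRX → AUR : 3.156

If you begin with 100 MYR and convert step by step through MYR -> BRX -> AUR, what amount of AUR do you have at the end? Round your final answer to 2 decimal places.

404.28

100 MYR × 1.281 = 128.1 BRX
128.1 BRX × 3.156 = 404.2836 AUR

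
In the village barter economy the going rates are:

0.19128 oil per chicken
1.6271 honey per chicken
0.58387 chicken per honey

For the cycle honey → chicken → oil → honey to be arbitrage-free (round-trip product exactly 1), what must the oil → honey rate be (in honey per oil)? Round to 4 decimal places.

8.9539

Known legs of the cycle: 0.58387 × 0.19128 = 0.1116826536
For no arbitrage the full-cycle product must be 1, so the missing rate is 1 / 0.1116826536 ≈ 8.953942.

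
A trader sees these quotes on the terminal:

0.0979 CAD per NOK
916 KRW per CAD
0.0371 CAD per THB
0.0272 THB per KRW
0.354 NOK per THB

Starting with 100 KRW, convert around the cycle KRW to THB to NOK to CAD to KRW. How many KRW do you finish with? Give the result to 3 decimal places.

86.348

100 KRW × 0.0272 = 2.72 THB
2.72 THB × 0.354 = 0.96288 NOK
0.96288 NOK × 0.0979 = 0.094265952 CAD
0.094265952 CAD × 916 = 86.347612032 KRW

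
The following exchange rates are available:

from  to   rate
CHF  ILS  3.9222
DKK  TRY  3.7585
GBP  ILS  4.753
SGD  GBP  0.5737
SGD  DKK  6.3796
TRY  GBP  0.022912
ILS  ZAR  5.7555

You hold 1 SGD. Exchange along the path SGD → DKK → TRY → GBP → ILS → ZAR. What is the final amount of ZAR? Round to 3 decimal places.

1 SGD × 6.3796 = 6.3796 DKK
6.3796 DKK × 3.7585 = 23.9777266 TRY
23.9777266 TRY × 0.022912 = 0.5493776718592 GBP
0.5493776718592 GBP × 4.753 = 2.6111920743467776 ILS
2.6111920743467776 ILS × 5.7555 = 15.0287159839028784768 ZAR

15.029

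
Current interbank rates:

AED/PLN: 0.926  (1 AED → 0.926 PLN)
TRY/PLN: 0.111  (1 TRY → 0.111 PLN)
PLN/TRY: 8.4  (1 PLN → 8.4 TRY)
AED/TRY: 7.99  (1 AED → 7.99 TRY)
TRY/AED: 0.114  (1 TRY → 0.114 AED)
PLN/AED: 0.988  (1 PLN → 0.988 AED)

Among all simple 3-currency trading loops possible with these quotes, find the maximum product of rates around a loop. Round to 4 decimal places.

0.8867

PLN→TRY→AED→PLN: 8.4 × 0.114 × 0.926 = 0.88674
PLN→AED→TRY→PLN: 0.988 × 7.99 × 0.111 = 0.87625
Maximum is PLN→TRY→AED→PLN at 0.8867; no arbitrage — every cycle loses value.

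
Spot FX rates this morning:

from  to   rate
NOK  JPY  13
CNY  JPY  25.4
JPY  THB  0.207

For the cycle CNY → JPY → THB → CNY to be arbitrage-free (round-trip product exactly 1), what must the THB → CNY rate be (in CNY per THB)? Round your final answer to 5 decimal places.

0.19019

Known legs of the cycle: 25.4 × 0.207 = 5.2578
For no arbitrage the full-cycle product must be 1, so the missing rate is 1 / 5.2578 ≈ 0.1901936.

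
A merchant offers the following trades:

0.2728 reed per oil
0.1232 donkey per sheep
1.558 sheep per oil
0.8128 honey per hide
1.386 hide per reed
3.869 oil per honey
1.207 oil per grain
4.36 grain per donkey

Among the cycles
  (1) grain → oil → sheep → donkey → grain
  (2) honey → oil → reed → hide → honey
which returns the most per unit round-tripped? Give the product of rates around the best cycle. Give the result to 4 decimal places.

(1) 1.207 × 1.558 × 0.1232 × 4.36 = 1.01012
(2) 3.869 × 0.2728 × 1.386 × 0.8128 = 1.18902
Highest is cycle (2) at 1.1890 (>1, arbitrage).

1.1890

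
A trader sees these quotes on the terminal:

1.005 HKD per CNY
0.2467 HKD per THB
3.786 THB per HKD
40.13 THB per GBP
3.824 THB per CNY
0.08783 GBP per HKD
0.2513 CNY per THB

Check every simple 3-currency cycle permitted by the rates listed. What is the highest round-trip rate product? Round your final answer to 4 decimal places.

0.9562

THB→CNY→HKD→THB: 0.2513 × 1.005 × 3.786 = 0.95618
GBP→THB→HKD→GBP: 40.13 × 0.2467 × 0.08783 = 0.86952
Maximum is THB→CNY→HKD→THB at 0.9562; no arbitrage — every cycle loses value.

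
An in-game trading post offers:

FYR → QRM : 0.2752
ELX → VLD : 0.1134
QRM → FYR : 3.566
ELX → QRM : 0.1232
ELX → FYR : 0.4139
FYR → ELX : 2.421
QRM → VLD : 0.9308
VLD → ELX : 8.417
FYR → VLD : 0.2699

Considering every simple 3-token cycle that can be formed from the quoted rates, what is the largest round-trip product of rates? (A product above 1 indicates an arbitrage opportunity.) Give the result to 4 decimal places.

FYR→ELX→QRM→FYR: 2.421 × 0.1232 × 3.566 = 1.06362
VLD→ELX→QRM→VLD: 8.417 × 0.1232 × 0.9308 = 0.96522
FYR→VLD→ELX→FYR: 0.2699 × 8.417 × 0.4139 = 0.94028
Maximum is FYR→ELX→QRM→FYR at 1.0636; arbitrage exists.

1.0636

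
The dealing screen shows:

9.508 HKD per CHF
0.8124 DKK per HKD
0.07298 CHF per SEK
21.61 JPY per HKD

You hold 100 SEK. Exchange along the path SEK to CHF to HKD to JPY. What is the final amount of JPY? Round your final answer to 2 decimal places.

100 SEK × 0.07298 = 7.298 CHF
7.298 CHF × 9.508 = 69.389384 HKD
69.389384 HKD × 21.61 = 1499.50458824 JPY

1499.50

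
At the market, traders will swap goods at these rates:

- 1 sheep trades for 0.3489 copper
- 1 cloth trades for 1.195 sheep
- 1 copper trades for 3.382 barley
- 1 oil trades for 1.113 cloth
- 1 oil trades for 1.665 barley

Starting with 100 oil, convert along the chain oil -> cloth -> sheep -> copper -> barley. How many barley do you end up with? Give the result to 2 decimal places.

100 oil × 1.113 = 111.3 cloth
111.3 cloth × 1.195 = 133.0035 sheep
133.0035 sheep × 0.3489 = 46.40492115 copper
46.40492115 copper × 3.382 = 156.9414433293 barley

156.94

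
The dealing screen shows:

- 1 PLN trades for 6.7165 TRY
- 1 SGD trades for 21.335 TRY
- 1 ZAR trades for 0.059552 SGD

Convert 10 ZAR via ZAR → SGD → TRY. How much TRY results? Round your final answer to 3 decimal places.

12.705

10 ZAR × 0.059552 = 0.59552 SGD
0.59552 SGD × 21.335 = 12.7054192 TRY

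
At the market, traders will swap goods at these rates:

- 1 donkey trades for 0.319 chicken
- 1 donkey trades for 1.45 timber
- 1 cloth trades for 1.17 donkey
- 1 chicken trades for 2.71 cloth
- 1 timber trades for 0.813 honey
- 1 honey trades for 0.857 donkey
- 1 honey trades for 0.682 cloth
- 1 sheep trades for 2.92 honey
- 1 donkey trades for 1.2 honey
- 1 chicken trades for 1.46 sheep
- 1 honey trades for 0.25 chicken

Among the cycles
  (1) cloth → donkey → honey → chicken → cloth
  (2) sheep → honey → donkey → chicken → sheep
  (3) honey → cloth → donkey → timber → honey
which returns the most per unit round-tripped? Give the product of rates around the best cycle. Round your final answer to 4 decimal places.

1.1655

(1) 1.17 × 1.2 × 0.25 × 2.71 = 0.95121
(2) 2.92 × 0.857 × 0.319 × 1.46 = 1.16549
(3) 0.682 × 1.17 × 1.45 × 0.813 = 0.94065
Highest is cycle (2) at 1.1655 (>1, arbitrage).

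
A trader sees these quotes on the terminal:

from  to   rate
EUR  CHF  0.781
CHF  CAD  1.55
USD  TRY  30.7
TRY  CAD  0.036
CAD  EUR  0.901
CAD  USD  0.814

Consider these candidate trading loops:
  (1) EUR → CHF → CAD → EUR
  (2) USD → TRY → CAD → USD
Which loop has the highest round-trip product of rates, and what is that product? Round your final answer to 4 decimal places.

(1) 0.781 × 1.55 × 0.901 = 1.09071
(2) 30.7 × 0.036 × 0.814 = 0.89963
Highest is cycle (1) at 1.0907 (>1, arbitrage).

1.0907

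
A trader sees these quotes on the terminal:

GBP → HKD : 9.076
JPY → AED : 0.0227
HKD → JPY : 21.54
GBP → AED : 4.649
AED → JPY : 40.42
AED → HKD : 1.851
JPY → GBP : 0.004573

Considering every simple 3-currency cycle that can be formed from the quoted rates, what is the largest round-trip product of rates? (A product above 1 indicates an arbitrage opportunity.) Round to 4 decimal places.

AED→HKD→JPY→AED: 1.851 × 21.54 × 0.0227 = 0.90506
HKD→JPY→GBP→HKD: 21.54 × 0.004573 × 9.076 = 0.89401
AED→JPY→GBP→AED: 40.42 × 0.004573 × 4.649 = 0.85932
Maximum is AED→HKD→JPY→AED at 0.9051; no arbitrage — every cycle loses value.

0.9051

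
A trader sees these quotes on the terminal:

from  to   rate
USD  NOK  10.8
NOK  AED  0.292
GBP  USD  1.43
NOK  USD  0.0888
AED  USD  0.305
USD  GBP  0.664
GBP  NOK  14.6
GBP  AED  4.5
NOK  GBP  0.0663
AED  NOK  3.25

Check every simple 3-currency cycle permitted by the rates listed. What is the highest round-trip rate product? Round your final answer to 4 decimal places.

GBP→USD→NOK→GBP: 1.43 × 10.8 × 0.0663 = 1.02394
GBP→AED→NOK→GBP: 4.5 × 3.25 × 0.0663 = 0.96964
USD→NOK→AED→USD: 10.8 × 0.292 × 0.305 = 0.96185
GBP→AED→USD→GBP: 4.5 × 0.305 × 0.664 = 0.91134
GBP→NOK→USD→GBP: 14.6 × 0.0888 × 0.664 = 0.86086
Maximum is GBP→USD→NOK→GBP at 1.0239; arbitrage exists.

1.0239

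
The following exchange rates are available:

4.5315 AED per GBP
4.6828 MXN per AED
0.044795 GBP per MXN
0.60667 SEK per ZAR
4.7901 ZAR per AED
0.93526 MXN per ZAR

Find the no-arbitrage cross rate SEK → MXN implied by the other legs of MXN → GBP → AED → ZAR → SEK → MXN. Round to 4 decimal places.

1.6952

Known legs of the cycle: 0.044795 × 4.5315 × 4.7901 × 0.60667 = 0.5898867276918030975
For no arbitrage the full-cycle product must be 1, so the missing rate is 1 / 0.5898867276918030975 ≈ 1.695241.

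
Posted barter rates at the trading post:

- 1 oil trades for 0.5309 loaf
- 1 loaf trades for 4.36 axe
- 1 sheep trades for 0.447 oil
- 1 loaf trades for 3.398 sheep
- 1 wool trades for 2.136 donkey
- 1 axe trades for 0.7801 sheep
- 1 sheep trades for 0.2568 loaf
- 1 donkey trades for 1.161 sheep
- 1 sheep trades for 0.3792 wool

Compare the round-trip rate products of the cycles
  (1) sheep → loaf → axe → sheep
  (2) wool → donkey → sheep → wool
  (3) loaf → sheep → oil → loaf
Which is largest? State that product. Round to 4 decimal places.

0.9404

(1) 0.2568 × 4.36 × 0.7801 = 0.87344
(2) 2.136 × 1.161 × 0.3792 = 0.94038
(3) 3.398 × 0.447 × 0.5309 = 0.80639
Highest is cycle (2) at 0.9404 (≤1, no arbitrage).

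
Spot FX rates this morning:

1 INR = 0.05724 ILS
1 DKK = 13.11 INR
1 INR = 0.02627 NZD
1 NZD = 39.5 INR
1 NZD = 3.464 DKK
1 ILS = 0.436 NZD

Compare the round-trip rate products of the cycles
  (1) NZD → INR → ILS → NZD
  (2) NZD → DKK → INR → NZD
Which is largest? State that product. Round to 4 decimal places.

1.1930

(1) 39.5 × 0.05724 × 0.436 = 0.98579
(2) 3.464 × 13.11 × 0.02627 = 1.19300
Highest is cycle (2) at 1.1930 (>1, arbitrage).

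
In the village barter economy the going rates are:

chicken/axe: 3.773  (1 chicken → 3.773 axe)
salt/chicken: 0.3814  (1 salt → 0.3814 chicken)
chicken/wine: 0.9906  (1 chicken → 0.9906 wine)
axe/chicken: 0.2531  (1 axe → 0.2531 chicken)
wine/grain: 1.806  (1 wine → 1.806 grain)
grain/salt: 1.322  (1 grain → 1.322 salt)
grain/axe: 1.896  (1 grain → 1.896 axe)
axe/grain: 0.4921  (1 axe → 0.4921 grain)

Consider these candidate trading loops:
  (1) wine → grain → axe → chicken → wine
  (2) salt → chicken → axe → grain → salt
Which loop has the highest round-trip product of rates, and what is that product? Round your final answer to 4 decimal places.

0.9362

(1) 1.806 × 1.896 × 0.2531 × 0.9906 = 0.85851
(2) 0.3814 × 3.773 × 0.4921 × 1.322 = 0.93616
Highest is cycle (2) at 0.9362 (≤1, no arbitrage).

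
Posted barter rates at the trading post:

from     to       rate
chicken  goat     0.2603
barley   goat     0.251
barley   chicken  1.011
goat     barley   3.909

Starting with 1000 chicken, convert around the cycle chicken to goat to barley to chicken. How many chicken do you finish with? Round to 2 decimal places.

1028.71

1000 chicken × 0.2603 = 260.3 goat
260.3 goat × 3.909 = 1017.5127 barley
1017.5127 barley × 1.011 = 1028.7053397 chicken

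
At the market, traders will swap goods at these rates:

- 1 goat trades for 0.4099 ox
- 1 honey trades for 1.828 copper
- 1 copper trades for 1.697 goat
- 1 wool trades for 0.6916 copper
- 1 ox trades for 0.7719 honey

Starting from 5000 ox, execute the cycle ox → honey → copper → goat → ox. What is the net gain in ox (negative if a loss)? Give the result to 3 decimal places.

5000 ox × 0.7719 = 3859.5 honey
3859.5 honey × 1.828 = 7055.166 copper
7055.166 copper × 1.697 = 11972.616702 goat
11972.616702 goat × 0.4099 = 4907.5755861498 ox
Net change: 4907.5755861498 − 5000 = -92.4244138502 ox

-92.424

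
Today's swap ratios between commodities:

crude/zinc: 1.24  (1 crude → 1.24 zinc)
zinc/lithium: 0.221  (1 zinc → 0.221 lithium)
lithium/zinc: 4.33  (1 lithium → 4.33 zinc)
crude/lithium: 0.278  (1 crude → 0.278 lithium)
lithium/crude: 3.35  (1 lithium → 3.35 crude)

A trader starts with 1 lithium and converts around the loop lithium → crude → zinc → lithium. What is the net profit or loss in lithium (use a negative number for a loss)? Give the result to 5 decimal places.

1 lithium × 3.35 = 3.35 crude
3.35 crude × 1.24 = 4.154 zinc
4.154 zinc × 0.221 = 0.918034 lithium
Net change: 0.918034 − 1 = -0.081966 lithium

-0.08197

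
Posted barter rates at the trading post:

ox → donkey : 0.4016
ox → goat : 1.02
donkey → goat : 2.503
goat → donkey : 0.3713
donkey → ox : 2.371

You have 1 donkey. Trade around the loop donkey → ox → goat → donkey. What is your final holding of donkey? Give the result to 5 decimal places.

1 donkey × 2.371 = 2.371 ox
2.371 ox × 1.02 = 2.41842 goat
2.41842 goat × 0.3713 = 0.897959346 donkey

0.89796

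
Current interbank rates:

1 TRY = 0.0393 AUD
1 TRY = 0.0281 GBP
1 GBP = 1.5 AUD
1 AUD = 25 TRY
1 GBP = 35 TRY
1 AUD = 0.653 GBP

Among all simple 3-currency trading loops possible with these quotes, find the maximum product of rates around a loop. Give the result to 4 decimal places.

TRY→GBP→AUD→TRY: 0.0281 × 1.5 × 25 = 1.05375
TRY→AUD→GBP→TRY: 0.0393 × 0.653 × 35 = 0.89820
Maximum is TRY→GBP→AUD→TRY at 1.0538; arbitrage exists.

1.0538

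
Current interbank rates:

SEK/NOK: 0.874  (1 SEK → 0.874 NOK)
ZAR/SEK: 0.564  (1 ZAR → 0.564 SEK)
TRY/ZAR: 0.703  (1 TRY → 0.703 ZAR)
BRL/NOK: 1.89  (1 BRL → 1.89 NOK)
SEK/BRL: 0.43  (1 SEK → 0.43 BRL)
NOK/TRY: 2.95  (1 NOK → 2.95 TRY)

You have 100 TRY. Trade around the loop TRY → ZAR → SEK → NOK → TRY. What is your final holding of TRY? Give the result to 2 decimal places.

100 TRY × 0.703 = 70.3 ZAR
70.3 ZAR × 0.564 = 39.6492 SEK
39.6492 SEK × 0.874 = 34.6534008 NOK
34.6534008 NOK × 2.95 = 102.22753236 TRY

102.23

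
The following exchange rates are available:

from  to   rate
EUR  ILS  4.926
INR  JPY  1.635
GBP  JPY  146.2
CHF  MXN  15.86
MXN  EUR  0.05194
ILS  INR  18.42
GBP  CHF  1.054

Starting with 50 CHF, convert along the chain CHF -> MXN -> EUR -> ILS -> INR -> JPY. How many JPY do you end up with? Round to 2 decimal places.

50 CHF × 15.86 = 793 MXN
793 MXN × 0.05194 = 41.18842 EUR
41.18842 EUR × 4.926 = 202.89415692 ILS
202.89415692 ILS × 18.42 = 3737.3103704664 INR
3737.3103704664 INR × 1.635 = 6110.502455712564 JPY

6110.50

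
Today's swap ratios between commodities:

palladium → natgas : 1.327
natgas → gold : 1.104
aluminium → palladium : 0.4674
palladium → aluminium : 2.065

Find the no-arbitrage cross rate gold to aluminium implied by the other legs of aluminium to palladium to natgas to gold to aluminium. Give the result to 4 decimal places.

Known legs of the cycle: 0.4674 × 1.327 × 1.104 = 0.6847447392
For no arbitrage the full-cycle product must be 1, so the missing rate is 1 / 0.6847447392 ≈ 1.460398.

1.4604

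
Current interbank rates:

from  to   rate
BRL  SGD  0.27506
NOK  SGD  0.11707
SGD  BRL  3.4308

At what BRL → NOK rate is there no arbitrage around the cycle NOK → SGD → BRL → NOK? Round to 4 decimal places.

Known legs of the cycle: 0.11707 × 3.4308 = 0.401643756
For no arbitrage the full-cycle product must be 1, so the missing rate is 1 / 0.401643756 ≈ 2.489769.

2.4898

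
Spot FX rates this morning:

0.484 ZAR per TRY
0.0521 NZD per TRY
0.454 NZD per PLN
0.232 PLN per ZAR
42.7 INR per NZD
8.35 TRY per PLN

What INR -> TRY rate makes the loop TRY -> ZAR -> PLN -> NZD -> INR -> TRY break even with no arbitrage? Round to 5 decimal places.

Known legs of the cycle: 0.484 × 0.232 × 0.454 × 42.7 = 2.1767927104
For no arbitrage the full-cycle product must be 1, so the missing rate is 1 / 2.1767927104 ≈ 0.4593915.

0.45939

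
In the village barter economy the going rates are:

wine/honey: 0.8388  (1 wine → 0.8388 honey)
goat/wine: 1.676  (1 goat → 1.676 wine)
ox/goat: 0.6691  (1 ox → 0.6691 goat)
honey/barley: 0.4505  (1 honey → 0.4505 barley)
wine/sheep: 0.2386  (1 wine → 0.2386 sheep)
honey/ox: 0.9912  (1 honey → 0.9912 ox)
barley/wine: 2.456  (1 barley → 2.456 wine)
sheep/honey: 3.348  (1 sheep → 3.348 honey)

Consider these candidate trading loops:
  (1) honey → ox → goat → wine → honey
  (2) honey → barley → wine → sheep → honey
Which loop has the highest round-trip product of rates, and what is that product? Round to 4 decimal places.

(1) 0.9912 × 0.6691 × 1.676 × 0.8388 = 0.93236
(2) 0.4505 × 2.456 × 0.2386 × 3.348 = 0.88385
Highest is cycle (1) at 0.9324 (≤1, no arbitrage).

0.9324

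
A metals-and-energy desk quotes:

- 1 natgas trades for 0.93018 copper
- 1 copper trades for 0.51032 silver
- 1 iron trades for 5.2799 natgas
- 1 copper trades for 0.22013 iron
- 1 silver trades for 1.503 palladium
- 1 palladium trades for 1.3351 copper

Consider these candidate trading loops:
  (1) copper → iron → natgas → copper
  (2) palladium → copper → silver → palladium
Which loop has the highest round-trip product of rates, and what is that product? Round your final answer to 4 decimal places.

(1) 0.22013 × 5.2799 × 0.93018 = 1.08112
(2) 1.3351 × 0.51032 × 1.503 = 1.02404
Highest is cycle (1) at 1.0811 (>1, arbitrage).

1.0811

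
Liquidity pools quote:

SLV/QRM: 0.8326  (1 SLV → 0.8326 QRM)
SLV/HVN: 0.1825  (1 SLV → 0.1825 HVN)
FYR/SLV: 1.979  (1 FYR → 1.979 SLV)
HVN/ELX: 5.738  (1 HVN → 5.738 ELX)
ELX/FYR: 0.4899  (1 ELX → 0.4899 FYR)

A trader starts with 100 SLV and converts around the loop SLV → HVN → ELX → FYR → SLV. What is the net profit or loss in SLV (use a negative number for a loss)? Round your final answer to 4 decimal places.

100 SLV × 0.1825 = 18.25 HVN
18.25 HVN × 5.738 = 104.7185 ELX
104.7185 ELX × 0.4899 = 51.30159315 FYR
51.30159315 FYR × 1.979 = 101.52585284385 SLV
Net change: 101.52585284385 − 100 = 1.52585284385 SLV

1.5259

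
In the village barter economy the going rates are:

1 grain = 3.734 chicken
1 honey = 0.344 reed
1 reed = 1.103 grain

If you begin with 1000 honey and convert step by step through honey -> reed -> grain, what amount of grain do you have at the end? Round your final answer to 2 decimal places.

379.43

1000 honey × 0.344 = 344 reed
344 reed × 1.103 = 379.432 grain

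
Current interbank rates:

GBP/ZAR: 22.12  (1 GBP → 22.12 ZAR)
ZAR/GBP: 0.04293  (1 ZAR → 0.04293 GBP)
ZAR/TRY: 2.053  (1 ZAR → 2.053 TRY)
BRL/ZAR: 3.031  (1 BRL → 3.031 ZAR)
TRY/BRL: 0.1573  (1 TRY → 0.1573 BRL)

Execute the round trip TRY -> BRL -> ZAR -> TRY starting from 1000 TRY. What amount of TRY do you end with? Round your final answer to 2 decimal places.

978.82

1000 TRY × 0.1573 = 157.3 BRL
157.3 BRL × 3.031 = 476.7763 ZAR
476.7763 ZAR × 2.053 = 978.8217439 TRY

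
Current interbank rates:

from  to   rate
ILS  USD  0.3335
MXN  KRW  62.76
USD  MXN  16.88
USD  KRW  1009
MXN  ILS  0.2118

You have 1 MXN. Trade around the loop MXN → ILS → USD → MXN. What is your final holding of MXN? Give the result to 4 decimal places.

1.1923

1 MXN × 0.2118 = 0.2118 ILS
0.2118 ILS × 0.3335 = 0.0706353 USD
0.0706353 USD × 16.88 = 1.192323864 MXN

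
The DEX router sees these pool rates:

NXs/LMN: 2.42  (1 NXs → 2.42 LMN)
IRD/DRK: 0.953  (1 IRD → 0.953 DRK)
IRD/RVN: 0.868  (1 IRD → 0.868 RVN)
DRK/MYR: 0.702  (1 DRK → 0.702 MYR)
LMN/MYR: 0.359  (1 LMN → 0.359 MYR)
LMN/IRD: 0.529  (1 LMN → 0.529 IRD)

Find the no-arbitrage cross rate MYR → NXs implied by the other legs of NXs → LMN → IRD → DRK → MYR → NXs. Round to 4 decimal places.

Known legs of the cycle: 2.42 × 0.529 × 0.953 × 0.702 = 0.85644810108
For no arbitrage the full-cycle product must be 1, so the missing rate is 1 / 0.85644810108 ≈ 1.167613.

1.1676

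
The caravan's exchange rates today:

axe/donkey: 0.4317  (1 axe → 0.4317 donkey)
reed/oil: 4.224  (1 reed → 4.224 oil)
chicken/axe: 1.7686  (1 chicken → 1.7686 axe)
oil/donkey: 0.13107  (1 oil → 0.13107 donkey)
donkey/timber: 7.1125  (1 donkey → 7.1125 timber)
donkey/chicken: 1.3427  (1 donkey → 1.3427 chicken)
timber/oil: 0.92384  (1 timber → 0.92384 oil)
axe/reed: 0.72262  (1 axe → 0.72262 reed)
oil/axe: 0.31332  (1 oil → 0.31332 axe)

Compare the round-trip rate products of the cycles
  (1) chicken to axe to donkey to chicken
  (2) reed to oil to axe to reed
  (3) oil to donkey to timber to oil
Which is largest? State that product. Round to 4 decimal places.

(1) 1.7686 × 0.4317 × 1.3427 = 1.02516
(2) 4.224 × 0.31332 × 0.72262 = 0.95636
(3) 0.13107 × 7.1125 × 0.92384 = 0.86124
Highest is cycle (1) at 1.0252 (>1, arbitrage).

1.0252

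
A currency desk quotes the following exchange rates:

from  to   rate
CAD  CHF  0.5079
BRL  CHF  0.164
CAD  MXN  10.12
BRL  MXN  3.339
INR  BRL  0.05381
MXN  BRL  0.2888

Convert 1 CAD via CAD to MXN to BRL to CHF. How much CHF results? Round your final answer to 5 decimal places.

1 CAD × 10.12 = 10.12 MXN
10.12 MXN × 0.2888 = 2.922656 BRL
2.922656 BRL × 0.164 = 0.479315584 CHF

0.47932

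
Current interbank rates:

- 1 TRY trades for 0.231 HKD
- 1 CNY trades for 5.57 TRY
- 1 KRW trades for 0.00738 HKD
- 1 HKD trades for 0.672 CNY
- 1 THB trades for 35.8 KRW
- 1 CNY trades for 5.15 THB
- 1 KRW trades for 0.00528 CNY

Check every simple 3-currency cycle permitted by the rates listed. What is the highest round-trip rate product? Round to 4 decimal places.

0.9735

CNY→THB→KRW→CNY: 5.15 × 35.8 × 0.00528 = 0.97347
HKD→CNY→TRY→HKD: 0.672 × 5.57 × 0.231 = 0.86464
Maximum is CNY→THB→KRW→CNY at 0.9735; no arbitrage — every cycle loses value.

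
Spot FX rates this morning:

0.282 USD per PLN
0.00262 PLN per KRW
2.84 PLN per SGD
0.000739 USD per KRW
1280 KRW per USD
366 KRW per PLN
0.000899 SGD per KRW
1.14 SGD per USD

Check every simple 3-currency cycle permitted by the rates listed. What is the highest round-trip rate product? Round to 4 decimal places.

0.9457

USD→KRW→PLN→USD: 1280 × 0.00262 × 0.282 = 0.94572
SGD→PLN→KRW→SGD: 2.84 × 366 × 0.000899 = 0.93446
SGD→PLN→USD→SGD: 2.84 × 0.282 × 1.14 = 0.91300
Maximum is USD→KRW→PLN→USD at 0.9457; no arbitrage — every cycle loses value.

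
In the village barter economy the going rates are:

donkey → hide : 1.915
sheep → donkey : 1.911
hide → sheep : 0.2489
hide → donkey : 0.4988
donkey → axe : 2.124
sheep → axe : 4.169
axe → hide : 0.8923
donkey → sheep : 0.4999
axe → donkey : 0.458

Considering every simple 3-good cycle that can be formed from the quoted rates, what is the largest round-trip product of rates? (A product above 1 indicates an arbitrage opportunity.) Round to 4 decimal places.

0.9545

sheep→axe→donkey→sheep: 4.169 × 0.458 × 0.4999 = 0.95451
hide→donkey→axe→hide: 0.4988 × 2.124 × 0.8923 = 0.94535
sheep→axe→hide→sheep: 4.169 × 0.8923 × 0.2489 = 0.92591
sheep→donkey→hide→sheep: 1.911 × 1.915 × 0.2489 = 0.91087
Maximum is sheep→axe→donkey→sheep at 0.9545; no arbitrage — every cycle loses value.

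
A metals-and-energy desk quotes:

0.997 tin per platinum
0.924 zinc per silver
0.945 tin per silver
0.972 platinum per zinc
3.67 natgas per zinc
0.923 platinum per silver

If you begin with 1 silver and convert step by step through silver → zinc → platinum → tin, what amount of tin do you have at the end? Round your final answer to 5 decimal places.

0.89543

1 silver × 0.924 = 0.924 zinc
0.924 zinc × 0.972 = 0.898128 platinum
0.898128 platinum × 0.997 = 0.895433616 tin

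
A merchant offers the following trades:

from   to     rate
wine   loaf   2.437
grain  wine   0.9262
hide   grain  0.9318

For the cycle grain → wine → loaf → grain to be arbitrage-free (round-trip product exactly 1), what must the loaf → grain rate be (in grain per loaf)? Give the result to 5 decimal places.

0.44304

Known legs of the cycle: 0.9262 × 2.437 = 2.2571494
For no arbitrage the full-cycle product must be 1, so the missing rate is 1 / 2.2571494 ≈ 0.4430367.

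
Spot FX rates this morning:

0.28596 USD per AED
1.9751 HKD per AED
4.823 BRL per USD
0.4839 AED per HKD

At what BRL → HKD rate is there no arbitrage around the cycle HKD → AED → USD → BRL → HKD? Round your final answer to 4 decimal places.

1.4984

Known legs of the cycle: 0.4839 × 0.28596 × 4.823 = 0.667387660212
For no arbitrage the full-cycle product must be 1, so the missing rate is 1 / 0.667387660212 ≈ 1.498380.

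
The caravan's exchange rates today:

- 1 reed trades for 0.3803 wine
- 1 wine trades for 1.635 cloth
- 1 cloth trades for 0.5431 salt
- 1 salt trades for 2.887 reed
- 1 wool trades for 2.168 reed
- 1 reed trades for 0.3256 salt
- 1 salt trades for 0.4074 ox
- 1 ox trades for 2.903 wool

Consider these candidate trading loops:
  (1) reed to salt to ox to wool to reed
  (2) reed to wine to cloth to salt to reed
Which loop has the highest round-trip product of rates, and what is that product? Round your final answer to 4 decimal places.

0.9749

(1) 0.3256 × 0.4074 × 2.903 × 2.168 = 0.83486
(2) 0.3803 × 1.635 × 0.5431 × 2.887 = 0.97492
Highest is cycle (2) at 0.9749 (≤1, no arbitrage).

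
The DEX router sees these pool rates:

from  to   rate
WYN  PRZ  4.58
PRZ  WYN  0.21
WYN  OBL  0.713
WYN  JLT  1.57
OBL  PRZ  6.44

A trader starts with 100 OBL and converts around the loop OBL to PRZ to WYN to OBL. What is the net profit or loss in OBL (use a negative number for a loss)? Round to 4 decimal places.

-3.5739

100 OBL × 6.44 = 644 PRZ
644 PRZ × 0.21 = 135.24 WYN
135.24 WYN × 0.713 = 96.42612 OBL
Net change: 96.42612 − 100 = -3.57388 OBL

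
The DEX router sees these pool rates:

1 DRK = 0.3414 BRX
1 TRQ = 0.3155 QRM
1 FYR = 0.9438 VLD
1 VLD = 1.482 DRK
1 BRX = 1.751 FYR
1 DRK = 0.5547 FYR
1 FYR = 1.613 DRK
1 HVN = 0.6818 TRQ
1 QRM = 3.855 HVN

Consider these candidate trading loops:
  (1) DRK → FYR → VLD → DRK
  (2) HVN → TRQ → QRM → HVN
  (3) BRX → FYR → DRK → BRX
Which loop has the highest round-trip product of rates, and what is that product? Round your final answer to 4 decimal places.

0.9642

(1) 0.5547 × 0.9438 × 1.482 = 0.77587
(2) 0.6818 × 0.3155 × 3.855 = 0.82924
(3) 1.751 × 1.613 × 0.3414 = 0.96424
Highest is cycle (3) at 0.9642 (≤1, no arbitrage).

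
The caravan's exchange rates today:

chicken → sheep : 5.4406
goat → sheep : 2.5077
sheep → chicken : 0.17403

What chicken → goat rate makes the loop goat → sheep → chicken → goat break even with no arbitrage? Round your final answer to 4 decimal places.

2.2914

Known legs of the cycle: 2.5077 × 0.17403 = 0.436415031
For no arbitrage the full-cycle product must be 1, so the missing rate is 1 / 0.436415031 ≈ 2.291397.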